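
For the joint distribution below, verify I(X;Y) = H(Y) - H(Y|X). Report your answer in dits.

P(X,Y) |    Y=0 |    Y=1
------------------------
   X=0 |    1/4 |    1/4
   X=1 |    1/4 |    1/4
I(X;Y) = 0.0000 dits

Mutual information has multiple equivalent forms:
- I(X;Y) = H(X) - H(X|Y)
- I(X;Y) = H(Y) - H(Y|X)
- I(X;Y) = H(X) + H(Y) - H(X,Y)

Computing all quantities:
H(X) = 0.3010, H(Y) = 0.3010, H(X,Y) = 0.6021
H(X|Y) = 0.3010, H(Y|X) = 0.3010

Verification:
H(X) - H(X|Y) = 0.3010 - 0.3010 = 0.0000
H(Y) - H(Y|X) = 0.3010 - 0.3010 = 0.0000
H(X) + H(Y) - H(X,Y) = 0.3010 + 0.3010 - 0.6021 = 0.0000

All forms give I(X;Y) = 0.0000 dits. ✓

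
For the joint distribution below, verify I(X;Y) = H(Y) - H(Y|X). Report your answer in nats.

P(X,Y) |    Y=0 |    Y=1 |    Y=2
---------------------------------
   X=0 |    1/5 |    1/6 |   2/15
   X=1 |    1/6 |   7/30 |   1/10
I(X;Y) = 0.0095 nats

Mutual information has multiple equivalent forms:
- I(X;Y) = H(X) - H(X|Y)
- I(X;Y) = H(Y) - H(Y|X)
- I(X;Y) = H(X) + H(Y) - H(X,Y)

Computing all quantities:
H(X) = 0.6931, H(Y) = 1.0740, H(X,Y) = 1.7576
H(X|Y) = 0.6837, H(Y|X) = 1.0645

Verification:
H(X) - H(X|Y) = 0.6931 - 0.6837 = 0.0095
H(Y) - H(Y|X) = 1.0740 - 1.0645 = 0.0095
H(X) + H(Y) - H(X,Y) = 0.6931 + 1.0740 - 1.7576 = 0.0095

All forms give I(X;Y) = 0.0095 nats. ✓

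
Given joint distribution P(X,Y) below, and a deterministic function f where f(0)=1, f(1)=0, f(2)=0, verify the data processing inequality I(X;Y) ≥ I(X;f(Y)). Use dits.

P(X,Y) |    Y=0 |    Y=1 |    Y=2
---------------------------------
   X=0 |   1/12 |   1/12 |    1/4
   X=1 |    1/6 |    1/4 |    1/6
I(X;Y) = 0.0227, I(X;f(Y)) = 0.0021, inequality holds: 0.0227 ≥ 0.0021

Data Processing Inequality: For any Markov chain X → Y → Z, we have I(X;Y) ≥ I(X;Z).

Here Z = f(Y) is a deterministic function of Y, forming X → Y → Z.

Original I(X;Y) = 0.0227 dits

After applying f:
P(X,Z) where Z=f(Y):
- P(X,Z=0) = P(X,Y=1) + P(X,Y=2)
- P(X,Z=1) = P(X,Y=0)

I(X;Z) = I(X;f(Y)) = 0.0021 dits

Verification: 0.0227 ≥ 0.0021 ✓

Information cannot be created by processing; the function f can only lose information about X.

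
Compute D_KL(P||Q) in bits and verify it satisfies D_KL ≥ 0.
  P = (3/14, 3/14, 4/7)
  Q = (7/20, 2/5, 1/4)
0.3369 bits

KL divergence satisfies the Gibbs inequality: D_KL(P||Q) ≥ 0 for all distributions P, Q.

D_KL(P||Q) = Σ p(x) log(p(x)/q(x))
Term by term:
  x=0: 3/14 × log_2[(3/14)/(7/20)] = -0.1517
  x=1: 3/14 × log_2[(3/14)/(2/5)] = -0.1930
  x=2: 4/7 × log_2[(4/7)/(1/4)] = 0.6815
D_KL(P||Q) = 0.3369 bits

D_KL(P||Q) = 0.3369 ≥ 0 ✓

This non-negativity is a fundamental property: relative entropy cannot be negative because it measures how different Q is from P.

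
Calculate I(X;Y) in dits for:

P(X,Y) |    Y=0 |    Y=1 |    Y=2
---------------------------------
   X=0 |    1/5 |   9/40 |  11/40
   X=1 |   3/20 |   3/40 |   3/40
0.0092 dits

Mutual information: I(X;Y) = H(X) + H(Y) - H(X,Y)

Marginals:
P(X) = (7/10, 3/10), H(X) = 0.2653 dits
P(Y) = (7/20, 3/10, 7/20), H(Y) = 0.4760 dits

Joint entropy: H(X,Y) = 0.7321 dits

I(X;Y) = 0.2653 + 0.4760 - 0.7321 = 0.0092 dits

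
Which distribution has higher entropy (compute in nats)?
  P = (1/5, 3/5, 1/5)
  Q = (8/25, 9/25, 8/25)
Q

Computing entropies in nats:
H(P) = 0.9503
H(Q) = 1.0970

Distribution Q has higher entropy.

Intuition: The distribution closer to uniform (more spread out) has higher entropy.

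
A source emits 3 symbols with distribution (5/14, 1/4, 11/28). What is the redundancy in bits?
0.0249 bits

Redundancy measures how far a source is from maximum entropy:
R = H_max - H(X)

Maximum entropy for 3 symbols: H_max = log_2(3) = 1.5850 bits
Actual entropy: H(X) = 1.5601 bits
Redundancy: R = 1.5850 - 1.5601 = 0.0249 bits

This redundancy represents potential for compression: the source could be compressed by 0.0249 bits per symbol.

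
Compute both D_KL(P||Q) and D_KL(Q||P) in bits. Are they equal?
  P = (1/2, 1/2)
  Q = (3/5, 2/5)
D_KL(P||Q) = 0.0294, D_KL(Q||P) = 0.0290

KL divergence is not symmetric: D_KL(P||Q) ≠ D_KL(Q||P) in general.

D_KL(P||Q) = 0.0294 bits
D_KL(Q||P) = 0.0290 bits

No, they are not equal!

This asymmetry is why KL divergence is not a true distance metric.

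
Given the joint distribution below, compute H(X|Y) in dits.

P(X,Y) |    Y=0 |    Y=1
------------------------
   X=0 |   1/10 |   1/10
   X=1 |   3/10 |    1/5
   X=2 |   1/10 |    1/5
0.4354 dits

Using the chain rule: H(X|Y) = H(X,Y) - H(Y)

First, compute H(X,Y) = 0.7365 dits

Marginal P(Y) = (1/2, 1/2)
H(Y) = 0.3010 dits

H(X|Y) = H(X,Y) - H(Y) = 0.7365 - 0.3010 = 0.4354 dits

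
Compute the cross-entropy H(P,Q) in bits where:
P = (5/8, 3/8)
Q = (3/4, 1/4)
1.0094 bits

Cross-entropy: H(P,Q) = -Σ p(x) log q(x)

Alternatively: H(P,Q) = H(P) + D_KL(P||Q)
H(P) = 0.9544 bits
D_KL(P||Q) = 0.0550 bits

H(P,Q) = 0.9544 + 0.0550 = 1.0094 bits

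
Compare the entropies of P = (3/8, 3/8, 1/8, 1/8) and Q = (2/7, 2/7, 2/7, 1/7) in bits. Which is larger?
Q

Computing entropies in bits:
H(P) = 1.8113
H(Q) = 1.9502

Distribution Q has higher entropy.

Intuition: The distribution closer to uniform (more spread out) has higher entropy.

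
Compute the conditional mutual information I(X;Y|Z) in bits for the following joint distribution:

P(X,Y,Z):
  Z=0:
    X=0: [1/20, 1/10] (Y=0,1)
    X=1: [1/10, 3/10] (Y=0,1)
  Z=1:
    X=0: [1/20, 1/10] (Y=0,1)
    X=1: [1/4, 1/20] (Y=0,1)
0.0832 bits

Conditional mutual information: I(X;Y|Z) = H(X|Z) + H(Y|Z) - H(X,Y|Z)

H(Z) = 0.9928
H(X,Z) = 1.8710 → H(X|Z) = 0.8782
H(Y,Z) = 1.8710 → H(Y|Z) = 0.8782
H(X,Y,Z) = 2.6660 → H(X,Y|Z) = 1.6732

I(X;Y|Z) = 0.8782 + 0.8782 - 1.6732 = 0.0832 bits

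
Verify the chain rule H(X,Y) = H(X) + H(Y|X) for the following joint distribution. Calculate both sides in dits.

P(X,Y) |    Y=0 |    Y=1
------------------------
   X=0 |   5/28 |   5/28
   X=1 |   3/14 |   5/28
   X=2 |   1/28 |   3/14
H(X,Y) = 0.7392, H(X) = 0.4696, H(Y|X) = 0.2696 (all in dits)

Chain rule: H(X,Y) = H(X) + H(Y|X)

Left side — joint entropy directly:
H(X,Y) = -Σ p(x,y) log p(x,y) = 0.7392 dits

Right side — compute H(Y|X) from the conditional distributions:
P(X) = (5/14, 11/28, 1/4), so H(X) = 0.4696 dits
H(Y|X) = Σ_x P(X=x) · H(Y|X=x):
  P(Y|X=0) = (1/2, 1/2), H(Y|X=0) = 0.3010, weight P(X=0) = 5/14
  P(Y|X=1) = (6/11, 5/11), H(Y|X=1) = 0.2992, weight P(X=1) = 11/28
  P(Y|X=2) = (1/7, 6/7), H(Y|X=2) = 0.1781, weight P(X=2) = 1/4
H(Y|X) = 0.2696 dits

H(X) + H(Y|X) = 0.4696 + 0.2696 = 0.7392 dits

Both sides equal 0.7392 dits. ✓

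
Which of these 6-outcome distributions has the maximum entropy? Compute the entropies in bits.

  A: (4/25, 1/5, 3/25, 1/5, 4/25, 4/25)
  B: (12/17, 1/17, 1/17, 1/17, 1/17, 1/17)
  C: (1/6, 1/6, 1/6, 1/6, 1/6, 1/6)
C

For a discrete distribution over n outcomes, entropy is maximized by the uniform distribution.

Computing entropies:
H(A) = 2.5649 bits
H(B) = 1.5569 bits
H(C) = 2.5850 bits

The uniform distribution (where all probabilities equal 1/6) achieves the maximum entropy of log_2(6) = 2.5850 bits.

Distribution C has the highest entropy.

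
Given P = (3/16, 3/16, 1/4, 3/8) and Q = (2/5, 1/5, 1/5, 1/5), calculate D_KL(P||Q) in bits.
0.1981 bits

KL divergence: D_KL(P||Q) = Σ p(x) log(p(x)/q(x))

Computing term by term:
  x=0: 3/16 × log_2[(3/16)/(2/5)] = 3/16 × -1.0931 = -0.2050
  x=1: 3/16 × log_2[(3/16)/(1/5)] = 3/16 × -0.0931 = -0.0175
  x=2: 1/4 × log_2[(1/4)/(1/5)] = 1/4 × 0.3219 = 0.0805
  x=3: 3/8 × log_2[(3/8)/(1/5)] = 3/8 × 0.9069 = 0.3401

D_KL(P||Q) = 0.1981 bits

Note: KL divergence is always non-negative and equals 0 iff P = Q.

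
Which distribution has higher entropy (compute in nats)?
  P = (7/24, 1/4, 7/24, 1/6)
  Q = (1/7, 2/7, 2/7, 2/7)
P

Computing entropies in nats:
H(P) = 1.3640
H(Q) = 1.3518

Distribution P has higher entropy.

Intuition: The distribution closer to uniform (more spread out) has higher entropy.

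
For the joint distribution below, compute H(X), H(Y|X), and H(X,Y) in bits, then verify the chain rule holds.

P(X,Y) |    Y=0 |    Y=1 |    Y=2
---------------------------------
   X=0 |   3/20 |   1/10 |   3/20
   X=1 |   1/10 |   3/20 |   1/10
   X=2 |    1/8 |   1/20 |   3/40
H(X,Y) = 3.0996, H(X) = 1.5589, H(Y|X) = 1.5407 (all in bits)

Chain rule: H(X,Y) = H(X) + H(Y|X)

Left side — joint entropy directly:
H(X,Y) = -Σ p(x,y) log p(x,y) = 3.0996 bits

Right side — compute H(Y|X) from the conditional distributions:
P(X) = (2/5, 7/20, 1/4), so H(X) = 1.5589 bits
H(Y|X) = Σ_x P(X=x) · H(Y|X=x):
  P(Y|X=0) = (3/8, 1/4, 3/8), H(Y|X=0) = 1.5613, weight P(X=0) = 2/5
  P(Y|X=1) = (2/7, 3/7, 2/7), H(Y|X=1) = 1.5567, weight P(X=1) = 7/20
  P(Y|X=2) = (1/2, 1/5, 3/10), H(Y|X=2) = 1.4855, weight P(X=2) = 1/4
H(Y|X) = 1.5407 bits

H(X) + H(Y|X) = 1.5589 + 1.5407 = 3.0996 bits

Both sides equal 3.0996 bits. ✓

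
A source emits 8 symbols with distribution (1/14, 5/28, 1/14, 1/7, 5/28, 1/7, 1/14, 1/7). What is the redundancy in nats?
0.0647 nats

Redundancy measures how far a source is from maximum entropy:
R = H_max - H(X)

Maximum entropy for 8 symbols: H_max = log_e(8) = 2.0794 nats
Actual entropy: H(X) = 2.0147 nats
Redundancy: R = 2.0794 - 2.0147 = 0.0647 nats

This redundancy represents potential for compression: the source could be compressed by 0.0647 nats per symbol.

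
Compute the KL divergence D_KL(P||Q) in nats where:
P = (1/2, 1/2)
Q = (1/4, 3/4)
0.1438 nats

KL divergence: D_KL(P||Q) = Σ p(x) log(p(x)/q(x))

Computing term by term:
  x=0: 1/2 × log_e[(1/2)/(1/4)] = 1/2 × 0.6931 = 0.3466
  x=1: 1/2 × log_e[(1/2)/(3/4)] = 1/2 × -0.4055 = -0.2027

D_KL(P||Q) = 0.1438 nats

Note: KL divergence is always non-negative and equals 0 iff P = Q.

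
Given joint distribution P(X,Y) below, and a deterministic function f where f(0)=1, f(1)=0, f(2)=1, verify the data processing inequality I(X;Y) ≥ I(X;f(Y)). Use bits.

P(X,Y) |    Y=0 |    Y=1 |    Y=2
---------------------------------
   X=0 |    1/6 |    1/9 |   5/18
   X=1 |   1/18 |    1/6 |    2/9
I(X;Y) = 0.0455, I(X;f(Y)) = 0.0271, inequality holds: 0.0455 ≥ 0.0271

Data Processing Inequality: For any Markov chain X → Y → Z, we have I(X;Y) ≥ I(X;Z).

Here Z = f(Y) is a deterministic function of Y, forming X → Y → Z.

Original I(X;Y) = 0.0455 bits

After applying f:
P(X,Z) where Z=f(Y):
- P(X,Z=0) = P(X,Y=1)
- P(X,Z=1) = P(X,Y=0) + P(X,Y=2)

I(X;Z) = I(X;f(Y)) = 0.0271 bits

Verification: 0.0455 ≥ 0.0271 ✓

Information cannot be created by processing; the function f can only lose information about X.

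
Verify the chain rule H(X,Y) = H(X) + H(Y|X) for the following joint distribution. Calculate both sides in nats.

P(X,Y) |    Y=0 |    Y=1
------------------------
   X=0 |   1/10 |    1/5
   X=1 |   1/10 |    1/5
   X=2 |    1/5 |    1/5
H(X,Y) = 1.7481, H(X) = 1.0889, H(Y|X) = 0.6592 (all in nats)

Chain rule: H(X,Y) = H(X) + H(Y|X)

Left side — joint entropy directly:
H(X,Y) = -Σ p(x,y) log p(x,y) = 1.7481 nats

Right side — compute H(Y|X) from the conditional distributions:
P(X) = (3/10, 3/10, 2/5), so H(X) = 1.0889 nats
H(Y|X) = Σ_x P(X=x) · H(Y|X=x):
  P(Y|X=0) = (1/3, 2/3), H(Y|X=0) = 0.6365, weight P(X=0) = 3/10
  P(Y|X=1) = (1/3, 2/3), H(Y|X=1) = 0.6365, weight P(X=1) = 3/10
  P(Y|X=2) = (1/2, 1/2), H(Y|X=2) = 0.6931, weight P(X=2) = 2/5
H(Y|X) = 0.6592 nats

H(X) + H(Y|X) = 1.0889 + 0.6592 = 1.7481 nats

Both sides equal 1.7481 nats. ✓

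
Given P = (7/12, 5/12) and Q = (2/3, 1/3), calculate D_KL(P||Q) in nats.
0.0151 nats

KL divergence: D_KL(P||Q) = Σ p(x) log(p(x)/q(x))

Computing term by term:
  x=0: 7/12 × log_e[(7/12)/(2/3)] = 7/12 × -0.1335 = -0.0779
  x=1: 5/12 × log_e[(5/12)/(1/3)] = 5/12 × 0.2231 = 0.0930

D_KL(P||Q) = 0.0151 nats

Note: KL divergence is always non-negative and equals 0 iff P = Q.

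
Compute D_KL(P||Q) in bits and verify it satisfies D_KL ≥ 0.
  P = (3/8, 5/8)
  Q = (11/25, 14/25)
0.0125 bits

KL divergence satisfies the Gibbs inequality: D_KL(P||Q) ≥ 0 for all distributions P, Q.

D_KL(P||Q) = Σ p(x) log(p(x)/q(x))
Term by term:
  x=0: 3/8 × log_2[(3/8)/(11/25)] = -0.0865
  x=1: 5/8 × log_2[(5/8)/(14/25)] = 0.0990
D_KL(P||Q) = 0.0125 bits

D_KL(P||Q) = 0.0125 ≥ 0 ✓

This non-negativity is a fundamental property: relative entropy cannot be negative because it measures how different Q is from P.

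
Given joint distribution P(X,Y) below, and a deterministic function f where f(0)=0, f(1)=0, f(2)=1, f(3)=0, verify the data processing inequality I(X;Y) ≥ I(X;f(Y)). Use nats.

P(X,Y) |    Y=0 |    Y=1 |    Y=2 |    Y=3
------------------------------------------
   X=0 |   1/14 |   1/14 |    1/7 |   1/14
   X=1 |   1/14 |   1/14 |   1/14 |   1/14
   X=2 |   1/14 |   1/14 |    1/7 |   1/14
I(X;Y) = 0.0104, I(X;f(Y)) = 0.0104, inequality holds: 0.0104 ≥ 0.0104

Data Processing Inequality: For any Markov chain X → Y → Z, we have I(X;Y) ≥ I(X;Z).

Here Z = f(Y) is a deterministic function of Y, forming X → Y → Z.

Original I(X;Y) = 0.0104 nats

After applying f:
P(X,Z) where Z=f(Y):
- P(X,Z=0) = P(X,Y=0) + P(X,Y=1) + P(X,Y=3)
- P(X,Z=1) = P(X,Y=2)

I(X;Z) = I(X;f(Y)) = 0.0104 nats

Verification: 0.0104 ≥ 0.0104 ✓

Information cannot be created by processing; the function f can only lose information about X.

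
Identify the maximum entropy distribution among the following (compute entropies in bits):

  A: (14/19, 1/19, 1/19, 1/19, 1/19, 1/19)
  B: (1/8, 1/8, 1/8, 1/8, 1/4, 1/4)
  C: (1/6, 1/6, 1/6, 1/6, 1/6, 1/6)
C

For a discrete distribution over n outcomes, entropy is maximized by the uniform distribution.

Computing entropies:
H(A) = 1.4425 bits
H(B) = 2.5000 bits
H(C) = 2.5850 bits

The uniform distribution (where all probabilities equal 1/6) achieves the maximum entropy of log_2(6) = 2.5850 bits.

Distribution C has the highest entropy.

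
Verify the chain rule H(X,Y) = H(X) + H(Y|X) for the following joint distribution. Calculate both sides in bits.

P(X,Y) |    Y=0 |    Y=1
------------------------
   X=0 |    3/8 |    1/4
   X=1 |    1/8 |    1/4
H(X,Y) = 1.9056, H(X) = 0.9544, H(Y|X) = 0.9512 (all in bits)

Chain rule: H(X,Y) = H(X) + H(Y|X)

Left side — joint entropy directly:
H(X,Y) = -Σ p(x,y) log p(x,y) = 1.9056 bits

Right side — compute H(Y|X) from the conditional distributions:
P(X) = (5/8, 3/8), so H(X) = 0.9544 bits
H(Y|X) = Σ_x P(X=x) · H(Y|X=x):
  P(Y|X=0) = (3/5, 2/5), H(Y|X=0) = 0.9710, weight P(X=0) = 5/8
  P(Y|X=1) = (1/3, 2/3), H(Y|X=1) = 0.9183, weight P(X=1) = 3/8
H(Y|X) = 0.9512 bits

H(X) + H(Y|X) = 0.9544 + 0.9512 = 1.9056 bits

Both sides equal 1.9056 bits. ✓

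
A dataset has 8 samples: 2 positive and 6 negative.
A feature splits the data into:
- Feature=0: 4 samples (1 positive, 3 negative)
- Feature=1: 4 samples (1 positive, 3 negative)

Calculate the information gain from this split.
0.0000 bits

Information Gain = H(Y) - H(Y|Feature)

Before split:
P(positive) = 2/8 = 0.2500
H(Y) = 0.8113 bits

After split:
Feature=0: H = 0.8113 bits (weight = 4/8)
Feature=1: H = 0.8113 bits (weight = 4/8)
H(Y|Feature) = (4/8)×0.8113 + (4/8)×0.8113 = 0.8113 bits

Information Gain = 0.8113 - 0.8113 = 0.0000 bits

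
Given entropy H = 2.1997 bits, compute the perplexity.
4.5938

Perplexity is 2^H (or exp(H) for natural log).

H = 2.1997 bits
Perplexity = 2^2.1997 = 4.5938

Interpretation: The model's uncertainty is equivalent to choosing uniformly among 4.6 options.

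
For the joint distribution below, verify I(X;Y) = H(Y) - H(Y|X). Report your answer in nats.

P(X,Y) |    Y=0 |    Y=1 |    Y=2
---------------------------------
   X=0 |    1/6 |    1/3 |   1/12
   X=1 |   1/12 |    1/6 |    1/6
I(X;Y) = 0.0427 nats

Mutual information has multiple equivalent forms:
- I(X;Y) = H(X) - H(X|Y)
- I(X;Y) = H(Y) - H(Y|X)
- I(X;Y) = H(X) + H(Y) - H(X,Y)

Computing all quantities:
H(X) = 0.6792, H(Y) = 1.0397, H(X,Y) = 1.6762
H(X|Y) = 0.6365, H(Y|X) = 0.9970

Verification:
H(X) - H(X|Y) = 0.6792 - 0.6365 = 0.0427
H(Y) - H(Y|X) = 1.0397 - 0.9970 = 0.0427
H(X) + H(Y) - H(X,Y) = 0.6792 + 1.0397 - 1.6762 = 0.0427

All forms give I(X;Y) = 0.0427 nats. ✓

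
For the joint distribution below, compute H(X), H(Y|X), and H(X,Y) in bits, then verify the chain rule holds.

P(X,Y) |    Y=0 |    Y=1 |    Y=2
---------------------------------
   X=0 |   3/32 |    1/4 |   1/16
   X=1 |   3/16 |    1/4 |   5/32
H(X,Y) = 2.4414, H(X) = 0.9745, H(Y|X) = 1.4669 (all in bits)

Chain rule: H(X,Y) = H(X) + H(Y|X)

Left side — joint entropy directly:
H(X,Y) = -Σ p(x,y) log p(x,y) = 2.4414 bits

Right side — compute H(Y|X) from the conditional distributions:
P(X) = (13/32, 19/32), so H(X) = 0.9745 bits
H(Y|X) = Σ_x P(X=x) · H(Y|X=x):
  P(Y|X=0) = (3/13, 8/13, 2/13), H(Y|X=0) = 1.3347, weight P(X=0) = 13/32
  P(Y|X=1) = (6/19, 8/19, 5/19), H(Y|X=1) = 1.5574, weight P(X=1) = 19/32
H(Y|X) = 1.4669 bits

H(X) + H(Y|X) = 0.9745 + 1.4669 = 2.4414 bits

Both sides equal 2.4414 bits. ✓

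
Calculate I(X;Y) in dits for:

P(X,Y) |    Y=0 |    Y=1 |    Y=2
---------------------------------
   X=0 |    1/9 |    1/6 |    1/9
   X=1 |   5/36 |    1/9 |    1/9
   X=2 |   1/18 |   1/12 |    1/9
0.0073 dits

Mutual information: I(X;Y) = H(X) + H(Y) - H(X,Y)

Marginals:
P(X) = (7/18, 13/36, 1/4), H(X) = 0.4698 dits
P(Y) = (11/36, 13/36, 1/3), H(Y) = 0.4761 dits

Joint entropy: H(X,Y) = 0.9386 dits

I(X;Y) = 0.4698 + 0.4761 - 0.9386 = 0.0073 dits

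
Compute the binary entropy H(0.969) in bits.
0.1994 bits

The binary entropy function is:
H(p) = -p log(p) - (1-p) log(1-p)

H(0.969) = -0.969 × log_2(0.969) - 0.031 × log_2(0.031)
H(0.969) = 0.1994 bits

Note: Binary entropy is maximized at p=0.5 (H=1 bit) and minimized at p=0 or p=1 (H=0).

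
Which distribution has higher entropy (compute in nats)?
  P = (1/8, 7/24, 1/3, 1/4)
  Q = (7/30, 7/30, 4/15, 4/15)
Q

Computing entropies in nats:
H(P) = 1.3321
H(Q) = 1.3841

Distribution Q has higher entropy.

Intuition: The distribution closer to uniform (more spread out) has higher entropy.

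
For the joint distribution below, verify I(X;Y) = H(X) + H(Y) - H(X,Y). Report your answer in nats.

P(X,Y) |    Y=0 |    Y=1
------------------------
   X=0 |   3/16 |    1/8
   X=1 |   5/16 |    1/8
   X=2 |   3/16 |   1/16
I(X;Y) = 0.0084 nats

Mutual information has multiple equivalent forms:
- I(X;Y) = H(X) - H(X|Y)
- I(X;Y) = H(Y) - H(Y|X)
- I(X;Y) = H(X) + H(Y) - H(X,Y)

Computing all quantities:
H(X) = 1.0717, H(Y) = 0.6211, H(X,Y) = 1.6844
H(X|Y) = 1.0633, H(Y|X) = 0.6126

Verification:
H(X) - H(X|Y) = 1.0717 - 1.0633 = 0.0084
H(Y) - H(Y|X) = 0.6211 - 0.6126 = 0.0084
H(X) + H(Y) - H(X,Y) = 1.0717 + 0.6211 - 1.6844 = 0.0084

All forms give I(X;Y) = 0.0084 nats. ✓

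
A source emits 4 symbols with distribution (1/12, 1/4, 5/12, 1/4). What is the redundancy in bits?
0.1750 bits

Redundancy measures how far a source is from maximum entropy:
R = H_max - H(X)

Maximum entropy for 4 symbols: H_max = log_2(4) = 2.0000 bits
Actual entropy: H(X) = 1.8250 bits
Redundancy: R = 2.0000 - 1.8250 = 0.1750 bits

This redundancy represents potential for compression: the source could be compressed by 0.1750 bits per symbol.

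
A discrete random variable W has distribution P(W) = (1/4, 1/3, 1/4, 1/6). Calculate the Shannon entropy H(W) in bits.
1.9591 bits

Shannon entropy is H(X) = -Σ p(x) log p(x).

For P = (1/4, 1/3, 1/4, 1/6):
H = -1/4 × log_2(1/4) -1/3 × log_2(1/3) -1/4 × log_2(1/4) -1/6 × log_2(1/6)
H = 1.9591 bits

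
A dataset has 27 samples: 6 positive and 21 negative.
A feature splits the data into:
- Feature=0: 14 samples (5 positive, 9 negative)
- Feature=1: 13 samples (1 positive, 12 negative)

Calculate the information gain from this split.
0.0883 bits

Information Gain = H(Y) - H(Y|Feature)

Before split:
P(positive) = 6/27 = 0.2222
H(Y) = 0.7642 bits

After split:
Feature=0: H = 0.9403 bits (weight = 14/27)
Feature=1: H = 0.3912 bits (weight = 13/27)
H(Y|Feature) = (14/27)×0.9403 + (13/27)×0.3912 = 0.6759 bits

Information Gain = 0.7642 - 0.6759 = 0.0883 bits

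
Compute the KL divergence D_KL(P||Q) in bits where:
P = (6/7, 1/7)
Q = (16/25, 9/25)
0.1708 bits

KL divergence: D_KL(P||Q) = Σ p(x) log(p(x)/q(x))

Computing term by term:
  x=0: 6/7 × log_2[(6/7)/(16/25)] = 6/7 × 0.4215 = 0.3613
  x=1: 1/7 × log_2[(1/7)/(9/25)] = 1/7 × -1.3334 = -0.1905

D_KL(P||Q) = 0.1708 bits

Note: KL divergence is always non-negative and equals 0 iff P = Q.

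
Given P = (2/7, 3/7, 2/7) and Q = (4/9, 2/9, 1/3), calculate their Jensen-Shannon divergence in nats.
0.0263 nats

Jensen-Shannon divergence is:
JSD(P||Q) = 0.5 × D_KL(P||M) + 0.5 × D_KL(Q||M)
where M = 0.5 × (P + Q) is the mixture distribution.

M = 0.5 × (2/7, 3/7, 2/7) + 0.5 × (4/9, 2/9, 1/3) = (0.365079, 0.325397, 0.309524)

D_KL(P||M) = 0.0251 nats
D_KL(Q||M) = 0.0274 nats

JSD(P||Q) = 0.5 × 0.0251 + 0.5 × 0.0274 = 0.0263 nats

Unlike KL divergence, JSD is symmetric and bounded: 0 ≤ JSD ≤ log(2).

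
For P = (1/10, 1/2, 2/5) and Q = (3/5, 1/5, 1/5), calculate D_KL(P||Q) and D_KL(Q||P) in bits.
D_KL(P||Q) = 0.8025, D_KL(Q||P) = 1.0866

KL divergence is not symmetric: D_KL(P||Q) ≠ D_KL(Q||P) in general.

D_KL(P||Q) = 0.8025 bits
D_KL(Q||P) = 1.0866 bits

No, they are not equal!

This asymmetry is why KL divergence is not a true distance metric.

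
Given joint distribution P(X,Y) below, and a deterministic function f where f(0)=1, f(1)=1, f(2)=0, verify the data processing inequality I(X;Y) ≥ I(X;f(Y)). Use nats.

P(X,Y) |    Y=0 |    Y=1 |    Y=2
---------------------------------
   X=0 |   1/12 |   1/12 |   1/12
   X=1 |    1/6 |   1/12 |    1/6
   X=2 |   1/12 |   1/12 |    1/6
I(X;Y) = 0.0168, I(X;f(Y)) = 0.0086, inequality holds: 0.0168 ≥ 0.0086

Data Processing Inequality: For any Markov chain X → Y → Z, we have I(X;Y) ≥ I(X;Z).

Here Z = f(Y) is a deterministic function of Y, forming X → Y → Z.

Original I(X;Y) = 0.0168 nats

After applying f:
P(X,Z) where Z=f(Y):
- P(X,Z=0) = P(X,Y=2)
- P(X,Z=1) = P(X,Y=0) + P(X,Y=1)

I(X;Z) = I(X;f(Y)) = 0.0086 nats

Verification: 0.0168 ≥ 0.0086 ✓

Information cannot be created by processing; the function f can only lose information about X.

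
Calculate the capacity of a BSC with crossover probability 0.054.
0.6968 bits

For a binary symmetric channel (BSC) with error probability p:
Capacity C = 1 - H(p) bits per symbol

where H(p) = -p log₂(p) - (1-p) log₂(1-p) is the binary entropy function.

H(0.054) = 0.3032 bits
C = 1 - 0.3032 = 0.6968 bits per symbol

This means we can reliably transmit up to 0.6968 bits of information per channel use.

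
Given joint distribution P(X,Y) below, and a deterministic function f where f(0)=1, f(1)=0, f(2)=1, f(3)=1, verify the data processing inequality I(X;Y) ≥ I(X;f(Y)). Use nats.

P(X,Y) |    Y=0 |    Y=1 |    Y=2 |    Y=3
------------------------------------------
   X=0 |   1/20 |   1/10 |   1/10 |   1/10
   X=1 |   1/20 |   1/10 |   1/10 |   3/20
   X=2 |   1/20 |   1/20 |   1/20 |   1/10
I(X;Y) = 0.0106, I(X;f(Y)) = 0.0029, inequality holds: 0.0106 ≥ 0.0029

Data Processing Inequality: For any Markov chain X → Y → Z, we have I(X;Y) ≥ I(X;Z).

Here Z = f(Y) is a deterministic function of Y, forming X → Y → Z.

Original I(X;Y) = 0.0106 nats

After applying f:
P(X,Z) where Z=f(Y):
- P(X,Z=0) = P(X,Y=1)
- P(X,Z=1) = P(X,Y=0) + P(X,Y=2) + P(X,Y=3)

I(X;Z) = I(X;f(Y)) = 0.0029 nats

Verification: 0.0106 ≥ 0.0029 ✓

Information cannot be created by processing; the function f can only lose information about X.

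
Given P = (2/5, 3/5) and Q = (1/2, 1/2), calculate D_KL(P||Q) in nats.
0.0201 nats

KL divergence: D_KL(P||Q) = Σ p(x) log(p(x)/q(x))

Computing term by term:
  x=0: 2/5 × log_e[(2/5)/(1/2)] = 2/5 × -0.2231 = -0.0893
  x=1: 3/5 × log_e[(3/5)/(1/2)] = 3/5 × 0.1823 = 0.1094

D_KL(P||Q) = 0.0201 nats

Note: KL divergence is always non-negative and equals 0 iff P = Q.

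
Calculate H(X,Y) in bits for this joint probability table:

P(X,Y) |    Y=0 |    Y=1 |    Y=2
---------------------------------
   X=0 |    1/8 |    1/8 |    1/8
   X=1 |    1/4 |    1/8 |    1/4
2.5000 bits

Joint entropy is H(X,Y) = -Σ_{x,y} p(x,y) log p(x,y).

Summing over all non-zero entries:
H(X,Y) = -[1/8·log_2(1/8) + 1/8·log_2(1/8) + 1/8·log_2(1/8) + 1/4·log_2(1/4) + 1/8·log_2(1/8) + 1/4·log_2(1/4)]
H(X,Y) = 2.5000 bits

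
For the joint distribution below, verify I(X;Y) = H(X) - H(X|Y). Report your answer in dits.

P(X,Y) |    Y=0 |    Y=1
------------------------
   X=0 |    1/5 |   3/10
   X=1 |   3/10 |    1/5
I(X;Y) = 0.0087 dits

Mutual information has multiple equivalent forms:
- I(X;Y) = H(X) - H(X|Y)
- I(X;Y) = H(Y) - H(Y|X)
- I(X;Y) = H(X) + H(Y) - H(X,Y)

Computing all quantities:
H(X) = 0.3010, H(Y) = 0.3010, H(X,Y) = 0.5933
H(X|Y) = 0.2923, H(Y|X) = 0.2923

Verification:
H(X) - H(X|Y) = 0.3010 - 0.2923 = 0.0087
H(Y) - H(Y|X) = 0.3010 - 0.2923 = 0.0087
H(X) + H(Y) - H(X,Y) = 0.3010 + 0.3010 - 0.5933 = 0.0087

All forms give I(X;Y) = 0.0087 dits. ✓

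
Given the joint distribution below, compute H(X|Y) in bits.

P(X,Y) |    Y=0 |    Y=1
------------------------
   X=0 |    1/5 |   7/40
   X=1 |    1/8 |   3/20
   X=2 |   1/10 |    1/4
1.5385 bits

Using the chain rule: H(X|Y) = H(X,Y) - H(Y)

First, compute H(X,Y) = 2.5222 bits

Marginal P(Y) = (17/40, 23/40)
H(Y) = 0.9837 bits

H(X|Y) = H(X,Y) - H(Y) = 2.5222 - 0.9837 = 1.5385 bits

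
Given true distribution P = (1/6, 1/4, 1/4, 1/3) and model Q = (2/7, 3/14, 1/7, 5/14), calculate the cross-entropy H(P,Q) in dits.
0.6183 dits

Cross-entropy: H(P,Q) = -Σ p(x) log q(x)

Alternatively: H(P,Q) = H(P) + D_KL(P||Q)
H(P) = 0.5898 dits
D_KL(P||Q) = 0.0285 dits

H(P,Q) = 0.5898 + 0.0285 = 0.6183 dits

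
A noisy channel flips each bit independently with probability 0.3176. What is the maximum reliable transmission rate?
0.0982 bits

For a binary symmetric channel (BSC) with error probability p:
Capacity C = 1 - H(p) bits per symbol

where H(p) = -p log₂(p) - (1-p) log₂(1-p) is the binary entropy function.

H(0.3176) = 0.9018 bits
C = 1 - 0.9018 = 0.0982 bits per symbol

This means we can reliably transmit up to 0.0982 bits of information per channel use.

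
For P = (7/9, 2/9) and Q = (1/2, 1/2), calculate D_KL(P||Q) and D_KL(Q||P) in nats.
D_KL(P||Q) = 0.1634, D_KL(Q||P) = 0.1845

KL divergence is not symmetric: D_KL(P||Q) ≠ D_KL(Q||P) in general.

D_KL(P||Q) = 0.1634 nats
D_KL(Q||P) = 0.1845 nats

No, they are not equal!

This asymmetry is why KL divergence is not a true distance metric.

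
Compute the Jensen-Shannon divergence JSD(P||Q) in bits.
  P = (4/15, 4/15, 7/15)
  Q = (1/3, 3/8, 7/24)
0.0240 bits

Jensen-Shannon divergence is:
JSD(P||Q) = 0.5 × D_KL(P||M) + 0.5 × D_KL(Q||M)
where M = 0.5 × (P + Q) is the mixture distribution.

M = 0.5 × (4/15, 4/15, 7/15) + 0.5 × (1/3, 3/8, 7/24) = (3/10, 0.320833, 0.379167)

D_KL(P||M) = 0.0233 bits
D_KL(Q||M) = 0.0247 bits

JSD(P||Q) = 0.5 × 0.0233 + 0.5 × 0.0247 = 0.0240 bits

Unlike KL divergence, JSD is symmetric and bounded: 0 ≤ JSD ≤ log(2).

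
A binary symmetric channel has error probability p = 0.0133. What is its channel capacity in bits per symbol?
0.8980 bits

For a binary symmetric channel (BSC) with error probability p:
Capacity C = 1 - H(p) bits per symbol

where H(p) = -p log₂(p) - (1-p) log₂(1-p) is the binary entropy function.

H(0.0133) = 0.1020 bits
C = 1 - 0.1020 = 0.8980 bits per symbol

This means we can reliably transmit up to 0.8980 bits of information per channel use.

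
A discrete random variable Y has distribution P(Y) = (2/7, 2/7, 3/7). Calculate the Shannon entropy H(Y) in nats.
1.0790 nats

Shannon entropy is H(X) = -Σ p(x) log p(x).

For P = (2/7, 2/7, 3/7):
H = -2/7 × log_e(2/7) -2/7 × log_e(2/7) -3/7 × log_e(3/7)
H = 1.0790 nats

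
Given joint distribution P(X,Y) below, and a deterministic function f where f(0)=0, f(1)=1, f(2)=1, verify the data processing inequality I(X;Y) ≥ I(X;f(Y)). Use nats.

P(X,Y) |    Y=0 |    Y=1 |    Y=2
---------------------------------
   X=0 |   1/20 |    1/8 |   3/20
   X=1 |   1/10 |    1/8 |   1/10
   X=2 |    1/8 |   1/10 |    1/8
I(X;Y) = 0.0234, I(X;f(Y)) = 0.0199, inequality holds: 0.0234 ≥ 0.0199

Data Processing Inequality: For any Markov chain X → Y → Z, we have I(X;Y) ≥ I(X;Z).

Here Z = f(Y) is a deterministic function of Y, forming X → Y → Z.

Original I(X;Y) = 0.0234 nats

After applying f:
P(X,Z) where Z=f(Y):
- P(X,Z=0) = P(X,Y=0)
- P(X,Z=1) = P(X,Y=1) + P(X,Y=2)

I(X;Z) = I(X;f(Y)) = 0.0199 nats

Verification: 0.0234 ≥ 0.0199 ✓

Information cannot be created by processing; the function f can only lose information about X.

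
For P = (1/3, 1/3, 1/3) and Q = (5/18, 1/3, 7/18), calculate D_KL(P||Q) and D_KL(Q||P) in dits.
D_KL(P||Q) = 0.0041, D_KL(Q||P) = 0.0040

KL divergence is not symmetric: D_KL(P||Q) ≠ D_KL(Q||P) in general.

D_KL(P||Q) = 0.0041 dits
D_KL(Q||P) = 0.0040 dits

No, they are not equal!

This asymmetry is why KL divergence is not a true distance metric.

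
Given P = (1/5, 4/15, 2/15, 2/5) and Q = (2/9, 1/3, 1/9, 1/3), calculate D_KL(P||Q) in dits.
0.0072 dits

KL divergence: D_KL(P||Q) = Σ p(x) log(p(x)/q(x))

Computing term by term:
  x=0: 1/5 × log_10[(1/5)/(2/9)] = 1/5 × -0.0458 = -0.0092
  x=1: 4/15 × log_10[(4/15)/(1/3)] = 4/15 × -0.0969 = -0.0258
  x=2: 2/15 × log_10[(2/15)/(1/9)] = 2/15 × 0.0792 = 0.0106
  x=3: 2/5 × log_10[(2/5)/(1/3)] = 2/5 × 0.0792 = 0.0317

D_KL(P||Q) = 0.0072 dits

Note: KL divergence is always non-negative and equals 0 iff P = Q.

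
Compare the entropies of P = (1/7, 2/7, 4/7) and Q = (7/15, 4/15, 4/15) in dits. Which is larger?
Q

Computing entropies in dits:
H(P) = 0.4151
H(Q) = 0.4606

Distribution Q has higher entropy.

Intuition: The distribution closer to uniform (more spread out) has higher entropy.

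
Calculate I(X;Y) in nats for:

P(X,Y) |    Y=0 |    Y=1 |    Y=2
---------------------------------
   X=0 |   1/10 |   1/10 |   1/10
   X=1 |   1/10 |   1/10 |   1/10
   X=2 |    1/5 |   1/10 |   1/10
0.0138 nats

Mutual information: I(X;Y) = H(X) + H(Y) - H(X,Y)

Marginals:
P(X) = (3/10, 3/10, 2/5), H(X) = 1.0889 nats
P(Y) = (2/5, 3/10, 3/10), H(Y) = 1.0889 nats

Joint entropy: H(X,Y) = 2.1640 nats

I(X;Y) = 1.0889 + 1.0889 - 2.1640 = 0.0138 nats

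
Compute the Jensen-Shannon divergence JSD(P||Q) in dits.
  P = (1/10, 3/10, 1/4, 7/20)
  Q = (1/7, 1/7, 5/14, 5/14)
0.0091 dits

Jensen-Shannon divergence is:
JSD(P||Q) = 0.5 × D_KL(P||M) + 0.5 × D_KL(Q||M)
where M = 0.5 × (P + Q) is the mixture distribution.

M = 0.5 × (1/10, 3/10, 1/4, 7/20) + 0.5 × (1/7, 1/7, 5/14, 5/14) = (0.121429, 0.221429, 0.303571, 0.353571)

D_KL(P||M) = 0.0085 dits
D_KL(Q||M) = 0.0097 dits

JSD(P||Q) = 0.5 × 0.0085 + 0.5 × 0.0097 = 0.0091 dits

Unlike KL divergence, JSD is symmetric and bounded: 0 ≤ JSD ≤ log(2).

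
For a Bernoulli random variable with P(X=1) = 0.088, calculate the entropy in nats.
0.2979 nats

The binary entropy function is:
H(p) = -p log(p) - (1-p) log(1-p)

H(0.088) = -0.088 × log_e(0.088) - 0.912 × log_e(0.912)
H(0.088) = 0.2979 nats

Note: Binary entropy is maximized at p=0.5 (H=1 bit) and minimized at p=0 or p=1 (H=0).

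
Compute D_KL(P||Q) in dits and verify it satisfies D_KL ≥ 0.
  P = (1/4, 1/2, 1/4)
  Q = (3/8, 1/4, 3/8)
0.0625 dits

KL divergence satisfies the Gibbs inequality: D_KL(P||Q) ≥ 0 for all distributions P, Q.

D_KL(P||Q) = Σ p(x) log(p(x)/q(x))
Term by term:
  x=0: 1/4 × log_10[(1/4)/(3/8)] = -0.0440
  x=1: 1/2 × log_10[(1/2)/(1/4)] = 0.1505
  x=2: 1/4 × log_10[(1/4)/(3/8)] = -0.0440
D_KL(P||Q) = 0.0625 dits

D_KL(P||Q) = 0.0625 ≥ 0 ✓

This non-negativity is a fundamental property: relative entropy cannot be negative because it measures how different Q is from P.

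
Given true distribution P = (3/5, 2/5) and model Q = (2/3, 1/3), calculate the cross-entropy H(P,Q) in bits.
0.9850 bits

Cross-entropy: H(P,Q) = -Σ p(x) log q(x)

Alternatively: H(P,Q) = H(P) + D_KL(P||Q)
H(P) = 0.9710 bits
D_KL(P||Q) = 0.0140 bits

H(P,Q) = 0.9710 + 0.0140 = 0.9850 bits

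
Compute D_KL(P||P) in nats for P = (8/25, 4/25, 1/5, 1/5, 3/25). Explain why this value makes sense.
0.0000 nats

KL divergence satisfies the Gibbs inequality: D_KL(P||Q) ≥ 0 for all distributions P, Q.

D_KL(P||Q) = Σ p(x) log(p(x)/q(x))
Each term is p(x) × log_e(p(x)/p(x)) = p(x) × log_e(1) = 0, so the sum is 0.
D_KL(P||Q) = 0.0000 nats

When P = Q, the KL divergence is exactly 0, as there is no 'divergence' between identical distributions.

This non-negativity is a fundamental property: relative entropy cannot be negative because it measures how different Q is from P.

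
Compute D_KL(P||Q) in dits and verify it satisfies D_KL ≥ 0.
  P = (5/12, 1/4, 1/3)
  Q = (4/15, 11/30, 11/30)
0.0254 dits

KL divergence satisfies the Gibbs inequality: D_KL(P||Q) ≥ 0 for all distributions P, Q.

D_KL(P||Q) = Σ p(x) log(p(x)/q(x))
Term by term:
  x=0: 5/12 × log_10[(5/12)/(4/15)] = 0.0808
  x=1: 1/4 × log_10[(1/4)/(11/30)] = -0.0416
  x=2: 1/3 × log_10[(1/3)/(11/30)] = -0.0138
D_KL(P||Q) = 0.0254 dits

D_KL(P||Q) = 0.0254 ≥ 0 ✓

This non-negativity is a fundamental property: relative entropy cannot be negative because it measures how different Q is from P.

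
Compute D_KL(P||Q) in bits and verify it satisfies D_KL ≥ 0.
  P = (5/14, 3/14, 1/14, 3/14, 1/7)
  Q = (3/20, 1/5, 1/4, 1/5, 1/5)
0.2912 bits

KL divergence satisfies the Gibbs inequality: D_KL(P||Q) ≥ 0 for all distributions P, Q.

D_KL(P||Q) = Σ p(x) log(p(x)/q(x))
Term by term:
  x=0: 5/14 × log_2[(5/14)/(3/20)] = 0.4470
  x=1: 3/14 × log_2[(3/14)/(1/5)] = 0.0213
  x=2: 1/14 × log_2[(1/14)/(1/4)] = -0.1291
  x=3: 3/14 × log_2[(3/14)/(1/5)] = 0.0213
  x=4: 1/7 × log_2[(1/7)/(1/5)] = -0.0693
D_KL(P||Q) = 0.2912 bits

D_KL(P||Q) = 0.2912 ≥ 0 ✓

This non-negativity is a fundamental property: relative entropy cannot be negative because it measures how different Q is from P.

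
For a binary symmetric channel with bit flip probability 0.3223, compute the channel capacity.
0.0931 bits

For a binary symmetric channel (BSC) with error probability p:
Capacity C = 1 - H(p) bits per symbol

where H(p) = -p log₂(p) - (1-p) log₂(1-p) is the binary entropy function.

H(0.3223) = 0.9069 bits
C = 1 - 0.9069 = 0.0931 bits per symbol

This means we can reliably transmit up to 0.0931 bits of information per channel use.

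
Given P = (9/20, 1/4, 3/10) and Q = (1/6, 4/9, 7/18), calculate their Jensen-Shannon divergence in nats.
0.0505 nats

Jensen-Shannon divergence is:
JSD(P||Q) = 0.5 × D_KL(P||M) + 0.5 × D_KL(Q||M)
where M = 0.5 × (P + Q) is the mixture distribution.

M = 0.5 × (9/20, 1/4, 3/10) + 0.5 × (1/6, 4/9, 7/18) = (0.308333, 0.347222, 0.344444)

D_KL(P||M) = 0.0466 nats
D_KL(Q||M) = 0.0544 nats

JSD(P||Q) = 0.5 × 0.0466 + 0.5 × 0.0544 = 0.0505 nats

Unlike KL divergence, JSD is symmetric and bounded: 0 ≤ JSD ≤ log(2).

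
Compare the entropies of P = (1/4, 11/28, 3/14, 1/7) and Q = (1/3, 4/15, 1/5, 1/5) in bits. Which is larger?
Q

Computing entropies in bits:
H(P) = 1.9068
H(Q) = 1.9656

Distribution Q has higher entropy.

Intuition: The distribution closer to uniform (more spread out) has higher entropy.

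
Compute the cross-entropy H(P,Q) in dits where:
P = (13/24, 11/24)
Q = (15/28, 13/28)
0.2996 dits

Cross-entropy: H(P,Q) = -Σ p(x) log q(x)

Alternatively: H(P,Q) = H(P) + D_KL(P||Q)
H(P) = 0.2995 dits
D_KL(P||Q) = 0.0000 dits

H(P,Q) = 0.2995 + 0.0000 = 0.2996 dits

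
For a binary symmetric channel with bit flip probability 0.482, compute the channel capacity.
0.0009 bits

For a binary symmetric channel (BSC) with error probability p:
Capacity C = 1 - H(p) bits per symbol

where H(p) = -p log₂(p) - (1-p) log₂(1-p) is the binary entropy function.

H(0.482) = 0.9991 bits
C = 1 - 0.9991 = 0.0009 bits per symbol

This means we can reliably transmit up to 0.0009 bits of information per channel use.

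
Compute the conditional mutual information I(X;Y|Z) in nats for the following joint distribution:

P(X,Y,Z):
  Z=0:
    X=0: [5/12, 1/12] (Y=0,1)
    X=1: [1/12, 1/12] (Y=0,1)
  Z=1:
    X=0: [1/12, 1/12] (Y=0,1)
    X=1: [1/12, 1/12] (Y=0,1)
0.0341 nats

Conditional mutual information: I(X;Y|Z) = H(X|Z) + H(Y|Z) - H(X,Y|Z)

H(Z) = 0.6365
H(X,Z) = 1.2425 → H(X|Z) = 0.6059
H(Y,Z) = 1.2425 → H(Y|Z) = 0.6059
H(X,Y,Z) = 1.8143 → H(X,Y|Z) = 1.1778

I(X;Y|Z) = 0.6059 + 0.6059 - 1.1778 = 0.0341 nats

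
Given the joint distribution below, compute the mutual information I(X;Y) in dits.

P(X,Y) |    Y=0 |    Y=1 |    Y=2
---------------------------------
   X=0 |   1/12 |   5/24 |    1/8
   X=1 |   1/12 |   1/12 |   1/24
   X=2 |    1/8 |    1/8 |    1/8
0.0099 dits

Mutual information: I(X;Y) = H(X) + H(Y) - H(X,Y)

Marginals:
P(X) = (5/12, 5/24, 3/8), H(X) = 0.4601 dits
P(Y) = (7/24, 5/12, 7/24), H(Y) = 0.4706 dits

Joint entropy: H(X,Y) = 0.9208 dits

I(X;Y) = 0.4601 + 0.4706 - 0.9208 = 0.0099 dits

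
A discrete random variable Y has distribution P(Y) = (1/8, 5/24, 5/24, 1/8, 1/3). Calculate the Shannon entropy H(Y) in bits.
2.2213 bits

Shannon entropy is H(X) = -Σ p(x) log p(x).

For P = (1/8, 5/24, 5/24, 1/8, 1/3):
H = -1/8 × log_2(1/8) -5/24 × log_2(5/24) -5/24 × log_2(5/24) -1/8 × log_2(1/8) -1/3 × log_2(1/3)
H = 2.2213 bits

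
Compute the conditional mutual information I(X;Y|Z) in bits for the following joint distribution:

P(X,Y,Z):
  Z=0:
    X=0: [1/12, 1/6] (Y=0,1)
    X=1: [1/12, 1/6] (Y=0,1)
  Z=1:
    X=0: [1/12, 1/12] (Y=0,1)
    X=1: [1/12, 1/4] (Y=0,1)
0.0221 bits

Conditional mutual information: I(X;Y|Z) = H(X|Z) + H(Y|Z) - H(X,Y|Z)

H(Z) = 1.0000
H(X,Z) = 1.9591 → H(X|Z) = 0.9591
H(Y,Z) = 1.9183 → H(Y|Z) = 0.9183
H(X,Y,Z) = 2.8554 → H(X,Y|Z) = 1.8554

I(X;Y|Z) = 0.9591 + 0.9183 - 1.8554 = 0.0221 bits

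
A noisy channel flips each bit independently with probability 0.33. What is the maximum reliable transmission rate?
0.0851 bits

For a binary symmetric channel (BSC) with error probability p:
Capacity C = 1 - H(p) bits per symbol

where H(p) = -p log₂(p) - (1-p) log₂(1-p) is the binary entropy function.

H(0.33) = 0.9149 bits
C = 1 - 0.9149 = 0.0851 bits per symbol

This means we can reliably transmit up to 0.0851 bits of information per channel use.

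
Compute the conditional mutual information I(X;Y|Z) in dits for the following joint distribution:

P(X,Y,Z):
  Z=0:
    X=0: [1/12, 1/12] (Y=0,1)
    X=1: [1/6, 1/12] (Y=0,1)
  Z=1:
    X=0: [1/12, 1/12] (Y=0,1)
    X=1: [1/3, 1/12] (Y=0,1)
0.0133 dits

Conditional mutual information: I(X;Y|Z) = H(X|Z) + H(Y|Z) - H(X,Y|Z)

H(Z) = 0.2950
H(X,Z) = 0.5683 → H(X|Z) = 0.2734
H(Y,Z) = 0.5683 → H(Y|Z) = 0.2734
H(X,Y,Z) = 0.8283 → H(X,Y|Z) = 0.5334

I(X;Y|Z) = 0.2734 + 0.2734 - 0.5334 = 0.0133 dits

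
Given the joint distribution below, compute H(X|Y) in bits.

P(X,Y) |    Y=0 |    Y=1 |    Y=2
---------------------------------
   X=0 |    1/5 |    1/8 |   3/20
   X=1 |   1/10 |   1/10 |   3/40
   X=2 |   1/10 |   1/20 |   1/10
1.5071 bits

Using the chain rule: H(X|Y) = H(X,Y) - H(Y)

First, compute H(X,Y) = 3.0751 bits

Marginal P(Y) = (2/5, 11/40, 13/40)
H(Y) = 1.5679 bits

H(X|Y) = H(X,Y) - H(Y) = 3.0751 - 1.5679 = 1.5071 bits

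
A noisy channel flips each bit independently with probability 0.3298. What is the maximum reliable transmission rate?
0.0853 bits

For a binary symmetric channel (BSC) with error probability p:
Capacity C = 1 - H(p) bits per symbol

where H(p) = -p log₂(p) - (1-p) log₂(1-p) is the binary entropy function.

H(0.3298) = 0.9147 bits
C = 1 - 0.9147 = 0.0853 bits per symbol

This means we can reliably transmit up to 0.0853 bits of information per channel use.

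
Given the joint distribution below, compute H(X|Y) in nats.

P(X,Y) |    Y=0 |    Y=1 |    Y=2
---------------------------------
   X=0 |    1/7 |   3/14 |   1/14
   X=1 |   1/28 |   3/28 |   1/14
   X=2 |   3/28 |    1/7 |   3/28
1.0393 nats

Using the chain rule: H(X|Y) = H(X,Y) - H(Y)

First, compute H(X,Y) = 2.1000 nats

Marginal P(Y) = (2/7, 13/28, 1/4)
H(Y) = 1.0607 nats

H(X|Y) = H(X,Y) - H(Y) = 2.1000 - 1.0607 = 1.0393 nats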